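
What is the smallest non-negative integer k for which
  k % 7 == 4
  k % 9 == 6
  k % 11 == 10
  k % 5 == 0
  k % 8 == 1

The moduli are pairwise coprime; N = 7·9·11·5·8 = 27720.
N/7 = 3960; 3960 ≡ 5 (mod 7); 5·3 ≡ 1, so inverse 3.
N/9 = 3080; 3080 ≡ 2 (mod 9); 2·5 ≡ 1, so inverse 5.
N/11 = 2520; 2520 ≡ 1 (mod 11), inverse 1.
N/5 = 5544; 5544 ≡ 4 (mod 5); 4·4 ≡ 1, so inverse 4.
N/8 = 3465; 3465 ≡ 1 (mod 8), inverse 1.
k ≡ 4·3960·3 + 6·3080·5 + 10·2520·1 + 0·5544·4 + 1·3465·1 = 168585.
168585 mod 27720 = 2265.

2265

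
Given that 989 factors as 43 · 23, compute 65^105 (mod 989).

343

Mod 43: 65 ≡ 22; by Fermat, exponent reduces to 105 mod 42 = 21; 22^21 ≡ 42 (mod 43).
Mod 23: 65 ≡ 19; by Fermat, exponent reduces to 105 mod 22 = 17; 19^17 ≡ 21 (mod 23).
Combine by CRT: x ≡ 42 (mod 43), x ≡ 21 (mod 23) ⇒ x ≡ 343 (mod 989).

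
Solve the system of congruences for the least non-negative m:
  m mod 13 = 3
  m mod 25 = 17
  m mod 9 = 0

1017

The moduli are pairwise coprime; N = 13·25·9 = 2925.
N/13 = 225; 225 ≡ 4 (mod 13); 4·10 ≡ 1, so inverse 10.
N/25 = 117; 117 ≡ 17 (mod 25); 17·3 ≡ 1, so inverse 3.
N/9 = 325; 325 ≡ 1 (mod 9), inverse 1.
m ≡ 3·225·10 + 17·117·3 + 0·325·1 = 12717.
12717 mod 2925 = 1017.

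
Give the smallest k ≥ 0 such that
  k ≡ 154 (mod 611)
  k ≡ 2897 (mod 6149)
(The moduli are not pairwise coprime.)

gcd(611, 6149) = 13 and 13 | (2897 − 154), so the pair is consistent; merging gives k ≡ 52089 (mod 289003), where 289003 = lcm(611, 6149).
The solution is unique modulo lcm(611, 6149) = 289003.

52089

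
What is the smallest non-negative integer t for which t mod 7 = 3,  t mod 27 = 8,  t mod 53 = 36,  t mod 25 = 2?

176102

From t ≡ 3 (mod 7) write t = 3 + 7s. Substituting into t ≡ 8 (mod 27) gives 7s ≡ 5 (mod 27), and since 7⁻¹ ≡ 4 (mod 27), s ≡ 20. Hence t ≡ 3 + 7·20 = 143 (mod 189).
From t ≡ 143 (mod 189) write t = 143 + 189s. Substituting into t ≡ 36 (mod 53) gives 189s ≡ 52 (mod 53), and since 30⁻¹ ≡ 23 (mod 53), s ≡ 30. Hence t ≡ 143 + 189·30 = 5813 (mod 10017).
From t ≡ 5813 (mod 10017) write t = 5813 + 10017s. Substituting into t ≡ 2 (mod 25) gives 10017s ≡ 14 (mod 25), and since 17⁻¹ ≡ 3 (mod 25), s ≡ 17. Hence t ≡ 5813 + 10017·17 = 176102 (mod 250425).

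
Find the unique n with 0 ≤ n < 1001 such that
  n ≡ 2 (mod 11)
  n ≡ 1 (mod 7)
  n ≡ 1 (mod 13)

The moduli are pairwise coprime; M = 11·7·13 = 1001.
M/11 = 91; 91 ≡ 3 (mod 11); 3·4 ≡ 1, so inverse 4.
M/7 = 143; 143 ≡ 3 (mod 7); 3·5 ≡ 1, so inverse 5.
M/13 = 77; 77 ≡ 12 (mod 13); 12·12 ≡ 1, so inverse 12.
n ≡ 2·91·4 + 1·143·5 + 1·77·12 = 2367.
2367 mod 1001 = 365.

365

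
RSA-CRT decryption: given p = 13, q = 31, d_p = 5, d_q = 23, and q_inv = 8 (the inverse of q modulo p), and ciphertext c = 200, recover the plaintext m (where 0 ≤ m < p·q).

18

m₁ = c^(d_p) mod p: c ≡ 5 (mod 13), and 5^5 mod 13 = 5.
m₂ = c^(d_q) mod q: c ≡ 14 (mod 31), and 14^23 mod 31 = 18.
h = q_inv·(m₁ − m₂) mod p = 8·(5 − 18) mod 13 = 0.
m = m₂ + h·q = 18 + 0·31 = 18.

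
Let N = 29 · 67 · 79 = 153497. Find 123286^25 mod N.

Mod 29: 123286 ≡ 7; 7^25 ≡ 23 (mod 29).
Mod 67: 123286 ≡ 6; 6^25 ≡ 19 (mod 67).
Mod 79: 123286 ≡ 46; 46^25 ≡ 67 (mod 79).
Combine by CRT: x ≡ 23 (mod 29), x ≡ 19 (mod 67), x ≡ 67 (mod 79) ⇒ x ≡ 116197 (mod 153497).

116197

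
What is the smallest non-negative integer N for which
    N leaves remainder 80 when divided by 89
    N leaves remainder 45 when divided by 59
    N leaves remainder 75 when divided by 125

518950

From N ≡ 80 (mod 89) write N = 80 + 89t. Substituting into N ≡ 45 (mod 59) gives 89t ≡ 24 (mod 59), and since 30⁻¹ ≡ 2 (mod 59), t ≡ 48. Hence N ≡ 80 + 89·48 = 4352 (mod 5251).
From N ≡ 4352 (mod 5251) write N = 4352 + 5251t. Substituting into N ≡ 75 (mod 125) gives 5251t ≡ 98 (mod 125), and since 1⁻¹ ≡ 1 (mod 125), t ≡ 98. Hence N ≡ 4352 + 5251·98 = 518950 (mod 656375).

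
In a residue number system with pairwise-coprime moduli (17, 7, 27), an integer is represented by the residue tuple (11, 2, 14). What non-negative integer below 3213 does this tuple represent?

3173

Combine the congruences pairwise.
From x ≡ 11 (mod 17) write x = 11 + 17t. Substituting into x ≡ 2 (mod 7) gives 17t ≡ 5 (mod 7), and since 3⁻¹ ≡ 5 (mod 7), t ≡ 4. Hence x ≡ 11 + 17·4 = 79 (mod 119).
From x ≡ 79 (mod 119) write x = 79 + 119t. Substituting into x ≡ 14 (mod 27) gives 119t ≡ 16 (mod 27), and since 11⁻¹ ≡ 5 (mod 27), t ≡ 26. Hence x ≡ 79 + 119·26 = 3173 (mod 3213).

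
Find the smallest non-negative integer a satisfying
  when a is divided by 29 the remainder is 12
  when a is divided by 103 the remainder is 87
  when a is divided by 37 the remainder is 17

24807

From a ≡ 12 (mod 29) write a = 12 + 29t. Substituting into a ≡ 87 (mod 103) gives 29t ≡ 75 (mod 103), and since 29⁻¹ ≡ 32 (mod 103), t ≡ 31. Hence a ≡ 12 + 29·31 = 911 (mod 2987).
From a ≡ 911 (mod 2987) write a = 911 + 2987t. Substituting into a ≡ 17 (mod 37) gives 2987t ≡ 31 (mod 37), and since 27⁻¹ ≡ 11 (mod 37), t ≡ 8. Hence a ≡ 911 + 2987·8 = 24807 (mod 110519).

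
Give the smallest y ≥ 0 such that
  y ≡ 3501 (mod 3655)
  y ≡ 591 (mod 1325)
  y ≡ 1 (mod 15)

gcd(3655, 1325) = 5 and 5 | (591 − 3501), so the pair is consistent; merging gives y ≡ 672366 (mod 968575), where 968575 = lcm(3655, 1325).
gcd(968575, 15) = 5 and 5 | (1 − 672366), so the pair is consistent; merging gives y ≡ 1640941 (mod 2905725), where 2905725 = lcm(968575, 15).
The solution is unique modulo lcm(3655, 1325, 15) = 2905725.

1640941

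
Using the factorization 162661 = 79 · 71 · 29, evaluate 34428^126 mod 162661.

145291

Mod 79: 34428 ≡ 63; by Fermat, exponent reduces to 126 mod 78 = 48; 63^48 ≡ 10 (mod 79).
Mod 71: 34428 ≡ 64; by Fermat, exponent reduces to 126 mod 70 = 56; 64^56 ≡ 25 (mod 71).
Mod 29: 34428 ≡ 5; by Fermat, exponent reduces to 126 mod 28 = 14; 5^14 ≡ 1 (mod 29).
Combine by CRT: x ≡ 10 (mod 79), x ≡ 25 (mod 71), x ≡ 1 (mod 29) ⇒ x ≡ 145291 (mod 162661).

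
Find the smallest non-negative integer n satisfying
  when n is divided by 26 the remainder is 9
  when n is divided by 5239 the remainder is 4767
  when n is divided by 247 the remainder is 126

gcd(26, 5239) = 13 and 13 | (4767 − 9), so the pair is consistent; merging gives n ≡ 4767 (mod 10478), where 10478 = lcm(26, 5239).
gcd(10478, 247) = 13 and 13 | (126 − 4767), so the pair is consistent; merging gives n ≡ 109547 (mod 199082), where 199082 = lcm(10478, 247).
The solution is unique modulo lcm(26, 5239, 247) = 199082.

109547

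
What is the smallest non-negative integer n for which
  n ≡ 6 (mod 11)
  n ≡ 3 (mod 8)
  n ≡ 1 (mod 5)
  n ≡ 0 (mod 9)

171

The moduli are pairwise coprime; M = 11·8·5·9 = 3960.
M/11 = 360; 360 ≡ 8 (mod 11); 8·7 ≡ 1, so inverse 7.
M/8 = 495; 495 ≡ 7 (mod 8); 7·7 ≡ 1, so inverse 7.
M/5 = 792; 792 ≡ 2 (mod 5); 2·3 ≡ 1, so inverse 3.
M/9 = 440; 440 ≡ 8 (mod 9); 8·8 ≡ 1, so inverse 8.
n ≡ 6·360·7 + 3·495·7 + 1·792·3 + 0·440·8 = 27891.
27891 mod 3960 = 171.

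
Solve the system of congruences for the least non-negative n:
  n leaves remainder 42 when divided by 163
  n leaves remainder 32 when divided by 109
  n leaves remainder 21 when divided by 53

873885

The moduli are pairwise coprime; M = 163·109·53 = 941651.
M/163 = 5777; 5777 ≡ 72 (mod 163); 72·120 ≡ 1, so inverse 120.
M/109 = 8639; 8639 ≡ 28 (mod 109); 28·74 ≡ 1, so inverse 74.
M/53 = 17767; 17767 ≡ 12 (mod 53); 12·31 ≡ 1, so inverse 31.
n ≡ 42·5777·120 + 32·8639·74 + 21·17767·31 = 61139549.
61139549 mod 941651 = 873885.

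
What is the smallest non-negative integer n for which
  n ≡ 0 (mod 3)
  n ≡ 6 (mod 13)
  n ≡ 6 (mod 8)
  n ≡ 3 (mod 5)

The moduli are pairwise coprime; M = 3·13·8·5 = 1560.
M/3 = 520; 520 ≡ 1 (mod 3), inverse 1.
M/13 = 120; 120 ≡ 3 (mod 13); 3·9 ≡ 1, so inverse 9.
M/8 = 195; 195 ≡ 3 (mod 8); 3·3 ≡ 1, so inverse 3.
M/5 = 312; 312 ≡ 2 (mod 5); 2·3 ≡ 1, so inverse 3.
n ≡ 0·520·1 + 6·120·9 + 6·195·3 + 3·312·3 = 12798.
12798 mod 1560 = 318.

318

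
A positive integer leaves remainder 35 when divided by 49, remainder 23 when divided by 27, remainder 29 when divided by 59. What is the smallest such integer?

10472

From a ≡ 35 (mod 49) write a = 35 + 49t. Substituting into a ≡ 23 (mod 27) gives 49t ≡ 15 (mod 27), and since 22⁻¹ ≡ 16 (mod 27), t ≡ 24. Hence a ≡ 35 + 49·24 = 1211 (mod 1323).
From a ≡ 1211 (mod 1323) write a = 1211 + 1323t. Substituting into a ≡ 29 (mod 59) gives 1323t ≡ 57 (mod 59), and since 25⁻¹ ≡ 26 (mod 59), t ≡ 7. Hence a ≡ 1211 + 1323·7 = 10472 (mod 78057).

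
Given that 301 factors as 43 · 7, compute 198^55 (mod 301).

Mod 43: 198 ≡ 26; by Fermat, exponent reduces to 55 mod 42 = 13; 26^13 ≡ 30 (mod 43).
Mod 7: 198 ≡ 2; by Fermat, exponent reduces to 55 mod 6 = 1; 2^1 ≡ 2 (mod 7).
Combine by CRT: x ≡ 30 (mod 43), x ≡ 2 (mod 7) ⇒ x ≡ 30 (mod 301).

30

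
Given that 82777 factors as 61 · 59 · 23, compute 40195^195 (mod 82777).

Mod 61: 40195 ≡ 57; by Fermat, exponent reduces to 195 mod 60 = 15; 57^15 ≡ 1 (mod 61).
Mod 59: 40195 ≡ 16; by Fermat, exponent reduces to 195 mod 58 = 21; 16^21 ≡ 22 (mod 59).
Mod 23: 40195 ≡ 14; by Fermat, exponent reduces to 195 mod 22 = 19; 14^19 ≡ 10 (mod 23).
Combine by CRT: x ≡ 1 (mod 61), x ≡ 22 (mod 59), x ≡ 10 (mod 23) ⇒ x ≡ 34832 (mod 82777).

34832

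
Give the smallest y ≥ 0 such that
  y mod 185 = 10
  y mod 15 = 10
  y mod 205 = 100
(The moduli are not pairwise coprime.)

10555

gcd(185, 15) = 5 and 5 | (10 − 10), so the pair is consistent; merging gives y ≡ 10 (mod 555), where 555 = lcm(185, 15).
gcd(555, 205) = 5 and 5 | (100 − 10), so the pair is consistent; merging gives y ≡ 10555 (mod 22755), where 22755 = lcm(555, 205).
The solution is unique modulo lcm(185, 15, 205) = 22755.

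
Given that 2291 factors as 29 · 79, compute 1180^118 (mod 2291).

Mod 29: 1180 ≡ 20; by Fermat, exponent reduces to 118 mod 28 = 6; 20^6 ≡ 16 (mod 29).
Mod 79: 1180 ≡ 74; by Fermat, exponent reduces to 118 mod 78 = 40; 74^40 ≡ 5 (mod 79).
Combine by CRT: x ≡ 16 (mod 29), x ≡ 5 (mod 79) ⇒ x ≡ 1901 (mod 2291).

1901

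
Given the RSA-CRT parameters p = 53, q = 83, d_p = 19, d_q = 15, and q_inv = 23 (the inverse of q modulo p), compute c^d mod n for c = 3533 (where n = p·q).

m₁ = c^(d_p) mod p: c ≡ 35 (mod 53), and 35^19 mod 53 = 14.
m₂ = c^(d_q) mod q: c ≡ 47 (mod 83), and 47^15 mod 83 = 15.
h = q_inv·(m₁ − m₂) mod p = 23·(14 − 15) mod 53 = 30.
m = m₂ + h·q = 15 + 30·83 = 2505.

2505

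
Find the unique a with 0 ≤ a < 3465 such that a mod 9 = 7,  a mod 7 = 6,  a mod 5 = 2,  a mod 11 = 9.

97

The moduli are pairwise coprime; N = 9·7·5·11 = 3465.
N/9 = 385; 385 ≡ 7 (mod 9); 7·4 ≡ 1, so inverse 4.
N/7 = 495; 495 ≡ 5 (mod 7); 5·3 ≡ 1, so inverse 3.
N/5 = 693; 693 ≡ 3 (mod 5); 3·2 ≡ 1, so inverse 2.
N/11 = 315; 315 ≡ 7 (mod 11); 7·8 ≡ 1, so inverse 8.
a ≡ 7·385·4 + 6·495·3 + 2·693·2 + 9·315·8 = 45142.
45142 mod 3465 = 97.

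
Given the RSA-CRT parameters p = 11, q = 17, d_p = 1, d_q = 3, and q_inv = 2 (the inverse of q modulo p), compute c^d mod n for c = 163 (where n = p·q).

m₁ = c^(d_p) mod p: c ≡ 9 (mod 11), and 9^1 mod 11 = 9.
m₂ = c^(d_q) mod q: c ≡ 10 (mod 17), and 10^3 mod 17 = 14.
h = q_inv·(m₁ − m₂) mod p = 2·(9 − 14) mod 11 = 1.
m = m₂ + h·q = 14 + 1·17 = 31.

31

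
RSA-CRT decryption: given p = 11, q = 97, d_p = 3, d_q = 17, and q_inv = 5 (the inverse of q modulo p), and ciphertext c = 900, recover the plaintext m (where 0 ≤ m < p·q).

124

m₁ = c^(d_p) mod p: c ≡ 9 (mod 11), and 9^3 mod 11 = 3.
m₂ = c^(d_q) mod q: c ≡ 27 (mod 97), and 27^17 mod 97 = 27.
h = q_inv·(m₁ − m₂) mod p = 5·(3 − 27) mod 11 = 1.
m = m₂ + h·q = 27 + 1·97 = 124.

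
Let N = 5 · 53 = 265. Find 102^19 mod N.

Mod 5: 102 ≡ 2; by Fermat, exponent reduces to 19 mod 4 = 3; 2^3 ≡ 3 (mod 5).
Mod 53: 102 ≡ 49; 49^19 ≡ 15 (mod 53).
Combine by CRT: x ≡ 3 (mod 5), x ≡ 15 (mod 53) ⇒ x ≡ 68 (mod 265).

68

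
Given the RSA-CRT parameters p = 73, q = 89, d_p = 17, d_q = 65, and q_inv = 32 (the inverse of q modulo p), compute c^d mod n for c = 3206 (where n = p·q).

134

m₁ = c^(d_p) mod p: c ≡ 67 (mod 73), and 67^17 mod 73 = 61.
m₂ = c^(d_q) mod q: c ≡ 2 (mod 89), and 2^65 mod 89 = 45.
h = q_inv·(m₁ − m₂) mod p = 32·(61 − 45) mod 73 = 1.
m = m₂ + h·q = 45 + 1·89 = 134.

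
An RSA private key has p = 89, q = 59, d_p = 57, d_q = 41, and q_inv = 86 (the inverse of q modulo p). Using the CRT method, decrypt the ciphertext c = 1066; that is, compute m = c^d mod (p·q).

m₁ = c^(d_p) mod p: c ≡ 87 (mod 89), and 87^57 mod 89 = 85.
m₂ = c^(d_q) mod q: c ≡ 4 (mod 59), and 4^41 mod 59 = 35.
h = q_inv·(m₁ − m₂) mod p = 86·(85 − 35) mod 89 = 28.
m = m₂ + h·q = 35 + 28·59 = 1687.

1687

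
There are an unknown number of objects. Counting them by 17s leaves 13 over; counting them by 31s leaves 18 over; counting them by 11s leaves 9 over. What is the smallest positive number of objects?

3056

From N ≡ 13 (mod 17) write N = 13 + 17t. Substituting into N ≡ 18 (mod 31) gives 17t ≡ 5 (mod 31), and since 17⁻¹ ≡ 11 (mod 31), t ≡ 24. Hence N ≡ 13 + 17·24 = 421 (mod 527).
From N ≡ 421 (mod 527) write N = 421 + 527t. Substituting into N ≡ 9 (mod 11) gives 527t ≡ 6 (mod 11), and since 10⁻¹ ≡ 10 (mod 11), t ≡ 5. Hence N ≡ 421 + 527·5 = 3056 (mod 5797).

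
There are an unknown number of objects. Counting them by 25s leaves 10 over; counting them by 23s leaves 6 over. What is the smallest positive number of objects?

535

From N ≡ 10 (mod 25) write N = 10 + 25t. Substituting into N ≡ 6 (mod 23) gives 25t ≡ 19 (mod 23), and since 2⁻¹ ≡ 12 (mod 23), t ≡ 21. Hence N ≡ 10 + 25·21 = 535 (mod 575).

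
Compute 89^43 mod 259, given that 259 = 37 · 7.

Mod 37: 89 ≡ 15; by Fermat, exponent reduces to 43 mod 36 = 7; 15^7 ≡ 35 (mod 37).
Mod 7: 89 ≡ 5; by Fermat, exponent reduces to 43 mod 6 = 1; 5^1 ≡ 5 (mod 7).
Combine by CRT: x ≡ 35 (mod 37), x ≡ 5 (mod 7) ⇒ x ≡ 257 (mod 259).

257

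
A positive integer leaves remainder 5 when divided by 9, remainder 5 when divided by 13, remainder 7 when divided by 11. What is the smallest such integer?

590

From x ≡ 5 (mod 9) write x = 5 + 9t. Substituting into x ≡ 5 (mod 13) gives 9t ≡ 0 (mod 13), and since 9⁻¹ ≡ 3 (mod 13), t ≡ 0. Hence x ≡ 5 + 9·0 = 5 (mod 117).
From x ≡ 5 (mod 117) write x = 5 + 117t. Substituting into x ≡ 7 (mod 11) gives 117t ≡ 2 (mod 11), and since 7⁻¹ ≡ 8 (mod 11), t ≡ 5. Hence x ≡ 5 + 117·5 = 590 (mod 1287).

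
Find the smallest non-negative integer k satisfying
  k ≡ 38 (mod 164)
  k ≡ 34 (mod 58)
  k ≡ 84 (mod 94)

Combine the congruences pairwise.
gcd(164, 58) = 2 and 2 | (34 − 38), so the pair is consistent; merging gives k ≡ 2006 (mod 4756), where 4756 = lcm(164, 58).
gcd(4756, 94) = 2 and 2 | (84 − 2006), so the pair is consistent; merging gives k ≡ 54322 (mod 223532), where 223532 = lcm(4756, 94).
The solution is unique modulo lcm(164, 58, 94) = 223532.

54322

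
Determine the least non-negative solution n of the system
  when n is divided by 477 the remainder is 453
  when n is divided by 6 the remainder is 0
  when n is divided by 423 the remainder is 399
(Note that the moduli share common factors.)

Combine the congruences pairwise.
gcd(477, 6) = 3 and 3 | (0 − 453), so the pair is consistent; merging gives n ≡ 930 (mod 954), where 954 = lcm(477, 6).
gcd(954, 423) = 9 and 9 | (399 − 930), so the pair is consistent; merging gives n ≡ 44814 (mod 44838), where 44838 = lcm(954, 423).
The solution is unique modulo lcm(477, 6, 423) = 44838.

44814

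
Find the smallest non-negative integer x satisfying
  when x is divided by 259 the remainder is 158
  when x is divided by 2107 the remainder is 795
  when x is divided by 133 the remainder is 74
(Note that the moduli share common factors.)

Combine the congruences pairwise.
gcd(259, 2107) = 7 and 7 | (795 − 158), so the pair is consistent; merging gives x ≡ 9223 (mod 77959), where 77959 = lcm(259, 2107).
gcd(77959, 133) = 7 and 7 | (74 − 9223), so the pair is consistent; merging gives x ≡ 1100649 (mod 1481221), where 1481221 = lcm(77959, 133).
The solution is unique modulo lcm(259, 2107, 133) = 1481221.

1100649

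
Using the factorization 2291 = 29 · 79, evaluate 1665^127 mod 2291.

1293

Mod 29: 1665 ≡ 12; by Fermat, exponent reduces to 127 mod 28 = 15; 12^15 ≡ 17 (mod 29).
Mod 79: 1665 ≡ 6; by Fermat, exponent reduces to 127 mod 78 = 49; 6^49 ≡ 29 (mod 79).
Combine by CRT: x ≡ 17 (mod 29), x ≡ 29 (mod 79) ⇒ x ≡ 1293 (mod 2291).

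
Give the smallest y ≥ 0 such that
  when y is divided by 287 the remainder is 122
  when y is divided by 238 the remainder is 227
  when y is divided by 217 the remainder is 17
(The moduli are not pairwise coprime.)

Combine the congruences pairwise.
gcd(287, 238) = 7 and 7 | (227 − 122), so the pair is consistent; merging gives y ≡ 2131 (mod 9758), where 9758 = lcm(287, 238).
gcd(9758, 217) = 7 and 7 | (17 − 2131), so the pair is consistent; merging gives y ≡ 226565 (mod 302498), where 302498 = lcm(9758, 217).
The solution is unique modulo lcm(287, 238, 217) = 302498.

226565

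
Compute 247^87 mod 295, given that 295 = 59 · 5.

58

Mod 59: 247 ≡ 11; by Fermat, exponent reduces to 87 mod 58 = 29; 11^29 ≡ 58 (mod 59).
Mod 5: 247 ≡ 2; by Fermat, exponent reduces to 87 mod 4 = 3; 2^3 ≡ 3 (mod 5).
Combine by CRT: x ≡ 58 (mod 59), x ≡ 3 (mod 5) ⇒ x ≡ 58 (mod 295).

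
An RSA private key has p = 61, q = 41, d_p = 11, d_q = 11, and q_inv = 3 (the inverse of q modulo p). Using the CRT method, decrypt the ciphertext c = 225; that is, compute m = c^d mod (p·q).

144

m₁ = c^(d_p) mod p: c ≡ 42 (mod 61), and 42^11 mod 61 = 22.
m₂ = c^(d_q) mod q: c ≡ 20 (mod 41), and 20^11 mod 41 = 21.
h = q_inv·(m₁ − m₂) mod p = 3·(22 − 21) mod 61 = 3.
m = m₂ + h·q = 21 + 3·41 = 144.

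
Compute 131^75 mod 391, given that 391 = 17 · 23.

Mod 17: 131 ≡ 12; by Fermat, exponent reduces to 75 mod 16 = 11; 12^11 ≡ 6 (mod 17).
Mod 23: 131 ≡ 16; by Fermat, exponent reduces to 75 mod 22 = 9; 16^9 ≡ 8 (mod 23).
Combine by CRT: x ≡ 6 (mod 17), x ≡ 8 (mod 23) ⇒ x ≡ 261 (mod 391).

261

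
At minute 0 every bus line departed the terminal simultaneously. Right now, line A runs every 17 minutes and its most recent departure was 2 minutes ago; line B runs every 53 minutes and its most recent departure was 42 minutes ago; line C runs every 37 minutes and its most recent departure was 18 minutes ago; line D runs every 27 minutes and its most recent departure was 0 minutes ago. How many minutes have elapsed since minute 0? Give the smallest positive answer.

Combine the congruences pairwise.
From t ≡ 2 (mod 17) write t = 2 + 17s. Substituting into t ≡ 42 (mod 53) gives 17s ≡ 40 (mod 53), and since 17⁻¹ ≡ 25 (mod 53), s ≡ 46. Hence t ≡ 2 + 17·46 = 784 (mod 901).
From t ≡ 784 (mod 901) write t = 784 + 901s. Substituting into t ≡ 18 (mod 37) gives 901s ≡ 11 (mod 37), and since 13⁻¹ ≡ 20 (mod 37), s ≡ 35. Hence t ≡ 784 + 901·35 = 32319 (mod 33337).
From t ≡ 32319 (mod 33337) write t = 32319 + 33337s. Substituting into t ≡ 0 (mod 27) gives 33337s ≡ 0 (mod 27), and since 19⁻¹ ≡ 10 (mod 27), s ≡ 0. Hence t ≡ 32319 + 33337·0 = 32319 (mod 900099).

32319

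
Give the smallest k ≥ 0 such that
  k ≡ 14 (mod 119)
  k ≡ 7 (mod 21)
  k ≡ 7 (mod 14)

Combine the congruences pairwise.
gcd(119, 21) = 7 and 7 | (7 − 14), so the pair is consistent; merging gives k ≡ 133 (mod 357), where 357 = lcm(119, 21).
gcd(357, 14) = 7 and 7 | (7 − 133), so the pair is consistent; merging gives k ≡ 133 (mod 714), where 714 = lcm(357, 14).
The solution is unique modulo lcm(119, 21, 14) = 714.

133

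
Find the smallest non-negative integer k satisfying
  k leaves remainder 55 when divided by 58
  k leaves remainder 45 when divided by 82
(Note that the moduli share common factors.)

gcd(58, 82) = 2 and 2 | (45 − 55), so the pair is consistent; merging gives k ≡ 2259 (mod 2378), where 2378 = lcm(58, 82).
The solution is unique modulo lcm(58, 82) = 2378.

2259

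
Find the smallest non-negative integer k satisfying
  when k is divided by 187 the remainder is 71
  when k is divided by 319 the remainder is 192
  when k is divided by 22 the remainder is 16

gcd(187, 319) = 11 and 11 | (192 − 71), so the pair is consistent; merging gives k ≡ 3063 (mod 5423), where 5423 = lcm(187, 319).
gcd(5423, 22) = 11 and 11 | (16 − 3063), so the pair is consistent; merging gives k ≡ 8486 (mod 10846), where 10846 = lcm(5423, 22).
The solution is unique modulo lcm(187, 319, 22) = 10846.

8486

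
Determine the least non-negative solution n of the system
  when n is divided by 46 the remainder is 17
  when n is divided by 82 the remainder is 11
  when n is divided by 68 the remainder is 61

gcd(46, 82) = 2 and 2 | (11 − 17), so the pair is consistent; merging gives n ≡ 339 (mod 1886), where 1886 = lcm(46, 82).
gcd(1886, 68) = 2 and 2 | (61 − 339), so the pair is consistent; merging gives n ≡ 43717 (mod 64124), where 64124 = lcm(1886, 68).
The solution is unique modulo lcm(46, 82, 68) = 64124.

43717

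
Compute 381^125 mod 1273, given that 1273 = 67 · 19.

Mod 67: 381 ≡ 46; by Fermat, exponent reduces to 125 mod 66 = 59; 46^59 ≡ 44 (mod 67).
Mod 19: 381 ≡ 1; by Fermat, exponent reduces to 125 mod 18 = 17; 1^17 ≡ 1 (mod 19).
Combine by CRT: x ≡ 44 (mod 67), x ≡ 1 (mod 19) ⇒ x ≡ 647 (mod 1273).

647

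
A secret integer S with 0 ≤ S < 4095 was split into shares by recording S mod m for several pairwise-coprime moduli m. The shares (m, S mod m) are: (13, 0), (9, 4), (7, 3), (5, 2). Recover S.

1417

From S ≡ 0 (mod 13) write S = 0 + 13t. Substituting into S ≡ 4 (mod 9) gives 13t ≡ 4 (mod 9), and since 4⁻¹ ≡ 7 (mod 9), t ≡ 1. Hence S ≡ 0 + 13·1 = 13 (mod 117).
From S ≡ 13 (mod 117) write S = 13 + 117t. Substituting into S ≡ 3 (mod 7) gives 117t ≡ 4 (mod 7), and since 5⁻¹ ≡ 3 (mod 7), t ≡ 5. Hence S ≡ 13 + 117·5 = 598 (mod 819).
From S ≡ 598 (mod 819) write S = 598 + 819t. Substituting into S ≡ 2 (mod 5) gives 819t ≡ 4 (mod 5), and since 4⁻¹ ≡ 4 (mod 5), t ≡ 1. Hence S ≡ 598 + 819·1 = 1417 (mod 4095).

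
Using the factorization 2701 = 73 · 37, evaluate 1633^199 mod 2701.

1068

Mod 73: 1633 ≡ 27; by Fermat, exponent reduces to 199 mod 72 = 55; 27^55 ≡ 46 (mod 73).
Mod 37: 1633 ≡ 5; by Fermat, exponent reduces to 199 mod 36 = 19; 5^19 ≡ 32 (mod 37).
Combine by CRT: x ≡ 46 (mod 73), x ≡ 32 (mod 37) ⇒ x ≡ 1068 (mod 2701).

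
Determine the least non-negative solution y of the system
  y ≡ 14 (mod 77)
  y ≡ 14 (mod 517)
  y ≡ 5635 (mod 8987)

571816

gcd(77, 517) = 11 and 11 | (14 − 14), so the pair is consistent; merging gives y ≡ 14 (mod 3619), where 3619 = lcm(77, 517).
gcd(3619, 8987) = 11 and 11 | (5635 − 14), so the pair is consistent; merging gives y ≡ 571816 (mod 2956723), where 2956723 = lcm(3619, 8987).
The solution is unique modulo lcm(77, 517, 8987) = 2956723.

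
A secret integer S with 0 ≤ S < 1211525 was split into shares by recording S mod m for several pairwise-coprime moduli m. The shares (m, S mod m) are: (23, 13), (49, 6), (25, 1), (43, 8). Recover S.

806301

From S ≡ 13 (mod 23) write S = 13 + 23t. Substituting into S ≡ 6 (mod 49) gives 23t ≡ 42 (mod 49), and since 23⁻¹ ≡ 32 (mod 49), t ≡ 21. Hence S ≡ 13 + 23·21 = 496 (mod 1127).
From S ≡ 496 (mod 1127) write S = 496 + 1127t. Substituting into S ≡ 1 (mod 25) gives 1127t ≡ 5 (mod 25), and since 2⁻¹ ≡ 13 (mod 25), t ≡ 15. Hence S ≡ 496 + 1127·15 = 17401 (mod 28175).
From S ≡ 17401 (mod 28175) write S = 17401 + 28175t. Substituting into S ≡ 8 (mod 43) gives 28175t ≡ 22 (mod 43), and since 10⁻¹ ≡ 13 (mod 43), t ≡ 28. Hence S ≡ 17401 + 28175·28 = 806301 (mod 1211525).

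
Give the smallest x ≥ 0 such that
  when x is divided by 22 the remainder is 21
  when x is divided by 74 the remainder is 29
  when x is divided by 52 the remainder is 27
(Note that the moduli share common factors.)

17863

Combine the congruences pairwise.
gcd(22, 74) = 2 and 2 | (29 − 21), so the pair is consistent; merging gives x ≡ 769 (mod 814), where 814 = lcm(22, 74).
gcd(814, 52) = 2 and 2 | (27 − 769), so the pair is consistent; merging gives x ≡ 17863 (mod 21164), where 21164 = lcm(814, 52).
The solution is unique modulo lcm(22, 74, 52) = 21164.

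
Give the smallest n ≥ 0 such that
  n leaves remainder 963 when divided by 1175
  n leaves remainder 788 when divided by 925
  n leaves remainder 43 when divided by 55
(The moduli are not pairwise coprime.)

308813

Combine the congruences pairwise.
gcd(1175, 925) = 25 and 25 | (788 − 963), so the pair is consistent; merging gives n ≡ 4488 (mod 43475), where 43475 = lcm(1175, 925).
gcd(43475, 55) = 5 and 5 | (43 − 4488), so the pair is consistent; merging gives n ≡ 308813 (mod 478225), where 478225 = lcm(43475, 55).
The solution is unique modulo lcm(1175, 925, 55) = 478225.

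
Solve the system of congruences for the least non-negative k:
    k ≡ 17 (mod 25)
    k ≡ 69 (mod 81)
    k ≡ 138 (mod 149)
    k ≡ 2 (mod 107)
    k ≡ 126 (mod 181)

5624604267

From k ≡ 17 (mod 25) write k = 17 + 25t. Substituting into k ≡ 69 (mod 81) gives 25t ≡ 52 (mod 81), and since 25⁻¹ ≡ 13 (mod 81), t ≡ 28. Hence k ≡ 17 + 25·28 = 717 (mod 2025).
From k ≡ 717 (mod 2025) write k = 717 + 2025t. Substituting into k ≡ 138 (mod 149) gives 2025t ≡ 17 (mod 149), and since 88⁻¹ ≡ 127 (mod 149), t ≡ 73. Hence k ≡ 717 + 2025·73 = 148542 (mod 301725).
From k ≡ 148542 (mod 301725) write k = 148542 + 301725t. Substituting into k ≡ 2 (mod 107) gives 301725t ≡ 83 (mod 107), and since 92⁻¹ ≡ 57 (mod 107), t ≡ 23. Hence k ≡ 148542 + 301725·23 = 7088217 (mod 32284575).
From k ≡ 7088217 (mod 32284575) write k = 7088217 + 32284575t. Substituting into k ≡ 126 (mod 181) gives 32284575t ≡ 50 (mod 181), and since 148⁻¹ ≡ 170 (mod 181), t ≡ 174. Hence k ≡ 7088217 + 32284575·174 = 5624604267 (mod 5843508075).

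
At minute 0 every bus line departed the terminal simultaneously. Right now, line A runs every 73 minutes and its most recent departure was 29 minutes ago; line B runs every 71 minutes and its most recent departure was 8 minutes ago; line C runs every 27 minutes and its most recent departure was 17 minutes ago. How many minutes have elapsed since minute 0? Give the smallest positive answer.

The moduli are pairwise coprime; N = 73·71·27 = 139941.
N/73 = 1917; 1917 ≡ 19 (mod 73); 19·50 ≡ 1, so inverse 50.
N/71 = 1971; 1971 ≡ 54 (mod 71); 54·25 ≡ 1, so inverse 25.
N/27 = 5183; 5183 ≡ 26 (mod 27); 26·26 ≡ 1, so inverse 26.
t ≡ 29·1917·50 + 8·1971·25 + 17·5183·26 = 5464736.
5464736 mod 139941 = 7037.

7037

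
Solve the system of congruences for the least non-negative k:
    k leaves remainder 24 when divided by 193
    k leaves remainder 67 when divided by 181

15271

Combine the congruences pairwise.
From k ≡ 24 (mod 193) write k = 24 + 193t. Substituting into k ≡ 67 (mod 181) gives 193t ≡ 43 (mod 181), and since 12⁻¹ ≡ 166 (mod 181), t ≡ 79. Hence k ≡ 24 + 193·79 = 15271 (mod 34933).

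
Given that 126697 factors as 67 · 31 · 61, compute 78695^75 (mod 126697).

Mod 67: 78695 ≡ 37; by Fermat, exponent reduces to 75 mod 66 = 9; 37^9 ≡ 1 (mod 67).
Mod 31: 78695 ≡ 17; by Fermat, exponent reduces to 75 mod 30 = 15; 17^15 ≡ 30 (mod 31).
Mod 61: 78695 ≡ 5; by Fermat, exponent reduces to 75 mod 60 = 15; 5^15 ≡ 60 (mod 61).
Combine by CRT: x ≡ 1 (mod 67), x ≡ 30 (mod 31), x ≡ 60 (mod 61) ⇒ x ≡ 34037 (mod 126697).

34037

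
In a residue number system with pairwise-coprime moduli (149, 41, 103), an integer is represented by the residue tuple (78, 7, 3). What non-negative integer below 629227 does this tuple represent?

The moduli are pairwise coprime; N = 149·41·103 = 629227.
N/149 = 4223; 4223 ≡ 51 (mod 149); 51·38 ≡ 1, so inverse 38.
N/41 = 15347; 15347 ≡ 13 (mod 41); 13·19 ≡ 1, so inverse 19.
N/103 = 6109; 6109 ≡ 32 (mod 103); 32·29 ≡ 1, so inverse 29.
x ≡ 78·4223·38 + 7·15347·19 + 3·6109·29 = 15089606.
15089606 mod 629227 = 617385.

617385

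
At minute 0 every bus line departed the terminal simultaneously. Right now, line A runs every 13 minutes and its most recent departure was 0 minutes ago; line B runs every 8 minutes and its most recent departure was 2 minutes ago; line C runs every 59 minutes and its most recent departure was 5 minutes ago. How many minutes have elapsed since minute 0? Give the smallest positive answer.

From t ≡ 0 (mod 13) write t = 0 + 13s. Substituting into t ≡ 2 (mod 8) gives 13s ≡ 2 (mod 8), and since 5⁻¹ ≡ 5 (mod 8), s ≡ 2. Hence t ≡ 0 + 13·2 = 26 (mod 104).
From t ≡ 26 (mod 104) write t = 26 + 104s. Substituting into t ≡ 5 (mod 59) gives 104s ≡ 38 (mod 59), and since 45⁻¹ ≡ 21 (mod 59), s ≡ 31. Hence t ≡ 26 + 104·31 = 3250 (mod 6136).

3250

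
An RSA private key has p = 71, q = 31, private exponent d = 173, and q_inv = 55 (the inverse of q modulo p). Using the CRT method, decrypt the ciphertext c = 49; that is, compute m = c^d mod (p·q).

d_p = d mod (p−1) = 173 mod 70 = 33; d_q = d mod (q−1) = 23.
m₁ = c^(d_p) mod p: c ≡ 49 (mod 71), and 49^33 mod 71 = 60.
m₂ = c^(d_q) mod q: c ≡ 18 (mod 31), and 18^23 mod 31 = 7.
h = q_inv·(m₁ − m₂) mod p = 55·(60 − 7) mod 71 = 4.
m = m₂ + h·q = 7 + 4·31 = 131.

131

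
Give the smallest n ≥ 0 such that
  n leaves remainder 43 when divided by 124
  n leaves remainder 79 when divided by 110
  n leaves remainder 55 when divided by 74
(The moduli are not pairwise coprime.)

222499

gcd(124, 110) = 2 and 2 | (79 − 43), so the pair is consistent; merging gives n ≡ 4259 (mod 6820), where 6820 = lcm(124, 110).
gcd(6820, 74) = 2 and 2 | (55 − 4259), so the pair is consistent; merging gives n ≡ 222499 (mod 252340), where 252340 = lcm(6820, 74).
The solution is unique modulo lcm(124, 110, 74) = 252340.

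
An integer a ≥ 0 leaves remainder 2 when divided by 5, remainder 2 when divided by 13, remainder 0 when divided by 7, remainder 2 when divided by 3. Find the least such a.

The moduli are pairwise coprime; N = 5·13·7·3 = 1365.
N/5 = 273; 273 ≡ 3 (mod 5); 3·2 ≡ 1, so inverse 2.
N/13 = 105; 105 ≡ 1 (mod 13), inverse 1.
N/7 = 195; 195 ≡ 6 (mod 7); 6·6 ≡ 1, so inverse 6.
N/3 = 455; 455 ≡ 2 (mod 3); 2·2 ≡ 1, so inverse 2.
a ≡ 2·273·2 + 2·105·1 + 0·195·6 + 2·455·2 = 3122.
3122 mod 1365 = 392.

392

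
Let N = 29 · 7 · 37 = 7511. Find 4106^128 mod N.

4293

Mod 29: 4106 ≡ 17; by Fermat, exponent reduces to 128 mod 28 = 16; 17^16 ≡ 1 (mod 29).
Mod 7: 4106 ≡ 4; by Fermat, exponent reduces to 128 mod 6 = 2; 4^2 ≡ 2 (mod 7).
Mod 37: 4106 ≡ 36; by Fermat, exponent reduces to 128 mod 36 = 20; 36^20 ≡ 1 (mod 37).
Combine by CRT: x ≡ 1 (mod 29), x ≡ 2 (mod 7), x ≡ 1 (mod 37) ⇒ x ≡ 4293 (mod 7511).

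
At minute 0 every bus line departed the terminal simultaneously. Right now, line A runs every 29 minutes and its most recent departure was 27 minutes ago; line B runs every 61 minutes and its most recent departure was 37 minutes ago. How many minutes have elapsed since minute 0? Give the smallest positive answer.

1013

From t ≡ 27 (mod 29) write t = 27 + 29s. Substituting into t ≡ 37 (mod 61) gives 29s ≡ 10 (mod 61), and since 29⁻¹ ≡ 40 (mod 61), s ≡ 34. Hence t ≡ 27 + 29·34 = 1013 (mod 1769).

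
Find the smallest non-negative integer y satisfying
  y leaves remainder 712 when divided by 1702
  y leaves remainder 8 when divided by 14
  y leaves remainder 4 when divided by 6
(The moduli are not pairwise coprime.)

5818

Combine the congruences pairwise.
gcd(1702, 14) = 2 and 2 | (8 − 712), so the pair is consistent; merging gives y ≡ 5818 (mod 11914), where 11914 = lcm(1702, 14).
gcd(11914, 6) = 2 and 2 | (4 − 5818), so the pair is consistent; merging gives y ≡ 5818 (mod 35742), where 35742 = lcm(11914, 6).
The solution is unique modulo lcm(1702, 14, 6) = 35742.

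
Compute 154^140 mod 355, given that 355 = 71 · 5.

Mod 71: 154 ≡ 12; since 70 | 140, by Fermat 12^140 ≡ 1 (mod 71).
Mod 5: 154 ≡ 4; since 4 | 140, by Fermat 4^140 ≡ 1 (mod 5).
Combine by CRT: x ≡ 1 (mod 71), x ≡ 1 (mod 5) ⇒ x ≡ 1 (mod 355).

1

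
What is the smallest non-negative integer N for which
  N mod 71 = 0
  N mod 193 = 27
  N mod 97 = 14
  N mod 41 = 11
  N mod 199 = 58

6754183637

Combine the congruences pairwise.
From N ≡ 0 (mod 71) write N = 0 + 71t. Substituting into N ≡ 27 (mod 193) gives 71t ≡ 27 (mod 193), and since 71⁻¹ ≡ 87 (mod 193), t ≡ 33. Hence N ≡ 0 + 71·33 = 2343 (mod 13703).
From N ≡ 2343 (mod 13703) write N = 2343 + 13703t. Substituting into N ≡ 14 (mod 97) gives 13703t ≡ 96 (mod 97), and since 26⁻¹ ≡ 56 (mod 97), t ≡ 41. Hence N ≡ 2343 + 13703·41 = 564166 (mod 1329191).
From N ≡ 564166 (mod 1329191) write N = 564166 + 1329191t. Substituting into N ≡ 11 (mod 41) gives 1329191t ≡ 5 (mod 41), and since 12⁻¹ ≡ 24 (mod 41), t ≡ 38. Hence N ≡ 564166 + 1329191·38 = 51073424 (mod 54496831).
From N ≡ 51073424 (mod 54496831) write N = 51073424 + 54496831t. Substituting into N ≡ 58 (mod 199) gives 54496831t ≡ 183 (mod 199), and since 84⁻¹ ≡ 154 (mod 199), t ≡ 123. Hence N ≡ 51073424 + 54496831·123 = 6754183637 (mod 10844869369).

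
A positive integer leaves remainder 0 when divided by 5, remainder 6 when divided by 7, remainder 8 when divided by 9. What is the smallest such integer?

125

The moduli are pairwise coprime; N = 5·7·9 = 315.
N/5 = 63; 63 ≡ 3 (mod 5); 3·2 ≡ 1, so inverse 2.
N/7 = 45; 45 ≡ 3 (mod 7); 3·5 ≡ 1, so inverse 5.
N/9 = 35; 35 ≡ 8 (mod 9); 8·8 ≡ 1, so inverse 8.
t ≡ 0·63·2 + 6·45·5 + 8·35·8 = 3590.
3590 mod 315 = 125.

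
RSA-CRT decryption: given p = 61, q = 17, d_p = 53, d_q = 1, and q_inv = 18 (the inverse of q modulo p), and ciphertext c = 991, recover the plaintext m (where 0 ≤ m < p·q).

940

m₁ = c^(d_p) mod p: c ≡ 15 (mod 61), and 15^53 mod 61 = 25.
m₂ = c^(d_q) mod q: c ≡ 5 (mod 17), and 5^1 mod 17 = 5.
h = q_inv·(m₁ − m₂) mod p = 18·(25 − 5) mod 61 = 55.
m = m₂ + h·q = 5 + 55·17 = 940.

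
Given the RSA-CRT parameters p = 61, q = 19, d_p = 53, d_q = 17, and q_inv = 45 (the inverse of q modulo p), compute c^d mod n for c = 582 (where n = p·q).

236

m₁ = c^(d_p) mod p: c ≡ 33 (mod 61), and 33^53 mod 61 = 53.
m₂ = c^(d_q) mod q: c ≡ 12 (mod 19), and 12^17 mod 19 = 8.
h = q_inv·(m₁ − m₂) mod p = 45·(53 − 8) mod 61 = 12.
m = m₂ + h·q = 8 + 12·19 = 236.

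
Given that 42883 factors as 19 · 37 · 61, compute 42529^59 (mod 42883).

30373

Mod 19: 42529 ≡ 7; by Fermat, exponent reduces to 59 mod 18 = 5; 7^5 ≡ 11 (mod 19).
Mod 37: 42529 ≡ 16; by Fermat, exponent reduces to 59 mod 36 = 23; 16^23 ≡ 33 (mod 37).
Mod 61: 42529 ≡ 12; 12^59 ≡ 56 (mod 61).
Combine by CRT: x ≡ 11 (mod 19), x ≡ 33 (mod 37), x ≡ 56 (mod 61) ⇒ x ≡ 30373 (mod 42883).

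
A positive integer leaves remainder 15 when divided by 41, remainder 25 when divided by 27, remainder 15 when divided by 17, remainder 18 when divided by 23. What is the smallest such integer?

The moduli are pairwise coprime; N = 41·27·17·23 = 432837.
N/41 = 10557; 10557 ≡ 20 (mod 41); 20·39 ≡ 1, so inverse 39.
N/27 = 16031; 16031 ≡ 20 (mod 27); 20·23 ≡ 1, so inverse 23.
N/17 = 25461; 25461 ≡ 12 (mod 17); 12·10 ≡ 1, so inverse 10.
N/23 = 18819; 18819 ≡ 5 (mod 23); 5·14 ≡ 1, so inverse 14.
t ≡ 15·10557·39 + 25·16031·23 + 15·25461·10 + 18·18819·14 = 23955208.
23955208 mod 432837 = 149173.

149173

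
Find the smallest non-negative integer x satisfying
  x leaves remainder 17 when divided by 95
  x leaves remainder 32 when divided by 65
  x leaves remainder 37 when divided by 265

20442

Combine the congruences pairwise.
gcd(95, 65) = 5 and 5 | (32 − 17), so the pair is consistent; merging gives x ≡ 682 (mod 1235), where 1235 = lcm(95, 65).
gcd(1235, 265) = 5 and 5 | (37 − 682), so the pair is consistent; merging gives x ≡ 20442 (mod 65455), where 65455 = lcm(1235, 265).
The solution is unique modulo lcm(95, 65, 265) = 65455.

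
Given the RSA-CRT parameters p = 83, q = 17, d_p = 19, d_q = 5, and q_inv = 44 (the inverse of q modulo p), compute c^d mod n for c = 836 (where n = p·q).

m₁ = c^(d_p) mod p: c ≡ 6 (mod 83), and 6^19 mod 83 = 24.
m₂ = c^(d_q) mod q: c ≡ 3 (mod 17), and 3^5 mod 17 = 5.
h = q_inv·(m₁ − m₂) mod p = 44·(24 − 5) mod 83 = 6.
m = m₂ + h·q = 5 + 6·17 = 107.

107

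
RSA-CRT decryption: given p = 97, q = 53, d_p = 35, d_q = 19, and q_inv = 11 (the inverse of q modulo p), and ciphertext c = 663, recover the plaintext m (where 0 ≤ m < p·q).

879

m₁ = c^(d_p) mod p: c ≡ 81 (mod 97), and 81^35 mod 97 = 6.
m₂ = c^(d_q) mod q: c ≡ 27 (mod 53), and 27^19 mod 53 = 31.
h = q_inv·(m₁ − m₂) mod p = 11·(6 − 31) mod 97 = 16.
m = m₂ + h·q = 31 + 16·53 = 879.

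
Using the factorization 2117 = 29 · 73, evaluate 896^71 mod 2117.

Mod 29: 896 ≡ 26; by Fermat, exponent reduces to 71 mod 28 = 15; 26^15 ≡ 3 (mod 29).
Mod 73: 896 ≡ 20; 20^71 ≡ 11 (mod 73).
Combine by CRT: x ≡ 3 (mod 29), x ≡ 11 (mod 73) ⇒ x ≡ 960 (mod 2117).

960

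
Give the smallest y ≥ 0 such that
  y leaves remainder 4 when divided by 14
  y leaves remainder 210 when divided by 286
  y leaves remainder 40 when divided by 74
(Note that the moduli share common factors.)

5072

gcd(14, 286) = 2 and 2 | (210 − 4), so the pair is consistent; merging gives y ≡ 1068 (mod 2002), where 2002 = lcm(14, 286).
gcd(2002, 74) = 2 and 2 | (40 − 1068), so the pair is consistent; merging gives y ≡ 5072 (mod 74074), where 74074 = lcm(2002, 74).
The solution is unique modulo lcm(14, 286, 74) = 74074.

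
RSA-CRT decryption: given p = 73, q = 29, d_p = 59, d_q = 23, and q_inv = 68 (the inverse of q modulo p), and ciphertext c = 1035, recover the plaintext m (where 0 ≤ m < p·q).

1792

m₁ = c^(d_p) mod p: c ≡ 13 (mod 73), and 13^59 mod 73 = 40.
m₂ = c^(d_q) mod q: c ≡ 20 (mod 29), and 20^23 mod 29 = 23.
h = q_inv·(m₁ − m₂) mod p = 68·(40 − 23) mod 73 = 61.
m = m₂ + h·q = 23 + 61·29 = 1792.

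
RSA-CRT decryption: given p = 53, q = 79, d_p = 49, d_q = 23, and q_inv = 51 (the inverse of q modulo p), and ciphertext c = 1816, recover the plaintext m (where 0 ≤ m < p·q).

552

m₁ = c^(d_p) mod p: c ≡ 14 (mod 53), and 14^49 mod 53 = 22.
m₂ = c^(d_q) mod q: c ≡ 78 (mod 79), and 78^23 mod 79 = 78.
h = q_inv·(m₁ − m₂) mod p = 51·(22 − 78) mod 53 = 6.
m = m₂ + h·q = 78 + 6·79 = 552.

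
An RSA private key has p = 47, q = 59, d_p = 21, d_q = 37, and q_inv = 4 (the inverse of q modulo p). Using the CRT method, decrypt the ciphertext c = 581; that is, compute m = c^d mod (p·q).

1390

m₁ = c^(d_p) mod p: c ≡ 17 (mod 47), and 17^21 mod 47 = 27.
m₂ = c^(d_q) mod q: c ≡ 50 (mod 59), and 50^37 mod 59 = 33.
h = q_inv·(m₁ − m₂) mod p = 4·(27 − 33) mod 47 = 23.
m = m₂ + h·q = 33 + 23·59 = 1390.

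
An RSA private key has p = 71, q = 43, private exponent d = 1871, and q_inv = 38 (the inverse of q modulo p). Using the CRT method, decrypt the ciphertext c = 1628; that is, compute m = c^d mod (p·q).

d_p = d mod (p−1) = 1871 mod 70 = 51; d_q = d mod (q−1) = 23.
m₁ = c^(d_p) mod p: c ≡ 66 (mod 71), and 66^51 mod 71 = 66.
m₂ = c^(d_q) mod q: c ≡ 37 (mod 43), and 37^23 mod 43 = 7.
h = q_inv·(m₁ − m₂) mod p = 38·(66 − 7) mod 71 = 41.
m = m₂ + h·q = 7 + 41·43 = 1770.

1770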